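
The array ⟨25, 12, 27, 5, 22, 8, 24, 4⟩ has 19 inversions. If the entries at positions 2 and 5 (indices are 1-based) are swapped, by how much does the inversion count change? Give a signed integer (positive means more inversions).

Positions 2 and 5 hold 12 and 22; after swapping, the array is [25, 22, 27, 5, 12, 8, 24, 4].
Count, for each position, how many later elements it exceeds:
25 → 22, 5, 12, 8, 24, 4 → 6
22 → 5, 12, 8, 4 → 4
27 → 5, 12, 8, 24, 4 → 5
5 → 4 → 1
12 → 8, 4 → 2
8 → 4 → 1
24 → 4 → 1
4 → none → 0
Sum: 6 + 4 + 5 + 1 + 2 + 1 + 1 + 0 = 20
Change: 20 − 19 = +1

+1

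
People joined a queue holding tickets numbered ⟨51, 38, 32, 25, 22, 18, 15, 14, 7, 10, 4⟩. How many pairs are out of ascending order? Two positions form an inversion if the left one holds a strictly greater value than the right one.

54 out-of-order pairs

Element-by-element contributions:
51: 10
38: 9
32: 8
25: 7
22: 6
18: 5
15: 4
14: 3
7: 1
10: 1
4: 0
Sum: 10 + 9 + 8 + 7 + 6 + 5 + 4 + 3 + 1 + 1 + 0 = 54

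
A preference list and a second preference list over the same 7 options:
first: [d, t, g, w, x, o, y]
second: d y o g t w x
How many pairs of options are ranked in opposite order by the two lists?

10 pairs

Assign each item its position (1..7) in the first ordering, then rewrite the second ordering as that position sequence:
positions: d→1, t→2, g→3, w→4, x→5, o→6, y→7
second ordering as positions: [1, 7, 6, 3, 2, 4, 5]
Discordant pairs = inversions in this position sequence.
1: 0
7: 6, 3, 2, 4, 5 → 5
6: 3, 2, 4, 5 → 4
3: 2 → 1
2: 0
4: 0
5: 0
Total: 0 + 5 + 4 + 1 + 0 + 0 + 0 = 10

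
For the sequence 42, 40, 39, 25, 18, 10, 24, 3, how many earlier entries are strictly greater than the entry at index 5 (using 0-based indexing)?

The element at index 5 is 10.
Elements before it: 42, 40, 39, 25, 18
Those larger than 10: 42, 40, 39, 25, 18

5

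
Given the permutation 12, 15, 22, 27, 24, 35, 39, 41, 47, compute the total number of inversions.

Count, for each position, how many later elements it exceeds:
12: 0
15: 0
22: 0
27: 1
24: 0
35: 0
39: 0
41: 0
47: 0
Sum: 0 + 0 + 0 + 1 + 0 + 0 + 0 + 0 + 0 = 1

1 out-of-order pair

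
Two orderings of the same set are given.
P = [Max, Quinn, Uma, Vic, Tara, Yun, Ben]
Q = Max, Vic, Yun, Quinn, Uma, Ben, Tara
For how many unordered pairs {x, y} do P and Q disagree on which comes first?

Assign each item its position (1..7) in the first ordering, then rewrite the second ordering as that position sequence:
positions: Max→1, Quinn→2, Uma→3, Vic→4, Tara→5, Yun→6, Ben→7
second ordering as positions: [1, 4, 6, 2, 3, 7, 5]
Discordant pairs = inversions in this position sequence.
1: 0
4: 2, 3 → 2
6: 2, 3, 5 → 3
2: 0
3: 0
7: 5 → 1
5: 0
Total: 0 + 2 + 3 + 0 + 0 + 1 + 0 = 6

There are 6 disagreeing pairs.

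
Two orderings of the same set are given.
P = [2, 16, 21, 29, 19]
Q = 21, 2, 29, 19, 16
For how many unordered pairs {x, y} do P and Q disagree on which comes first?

4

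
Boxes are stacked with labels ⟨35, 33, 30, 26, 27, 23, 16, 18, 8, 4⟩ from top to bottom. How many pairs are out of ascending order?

43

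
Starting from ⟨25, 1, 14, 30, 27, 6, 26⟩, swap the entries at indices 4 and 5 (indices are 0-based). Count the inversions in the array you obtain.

8 inversions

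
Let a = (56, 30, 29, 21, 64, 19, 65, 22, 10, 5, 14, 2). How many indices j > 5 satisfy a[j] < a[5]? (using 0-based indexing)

The element at index 5 is 19.
Elements after it: 65, 22, 10, 5, 14, 2
Those smaller than 19: 10, 5, 14, 2

4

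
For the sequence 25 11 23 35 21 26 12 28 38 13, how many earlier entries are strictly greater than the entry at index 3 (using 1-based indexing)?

1

The element at index 3 is 23.
Elements before it: 25, 11
Those larger than 23: 25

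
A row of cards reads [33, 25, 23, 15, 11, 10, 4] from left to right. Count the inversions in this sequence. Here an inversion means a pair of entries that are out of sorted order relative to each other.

Element-by-element contributions:
33 → 25, 23, 15, 11, 10, 4 → 6
25 → 23, 15, 11, 10, 4 → 5
23 → 15, 11, 10, 4 → 4
15 → 11, 10, 4 → 3
11 → 10, 4 → 2
10 → 4 → 1
4 → none → 0
Sum: 6 + 5 + 4 + 3 + 2 + 1 + 0 = 21

There are 21 inversions.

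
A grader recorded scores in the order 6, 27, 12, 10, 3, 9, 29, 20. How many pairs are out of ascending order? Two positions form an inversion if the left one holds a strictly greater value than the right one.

12

Count, for each position, how many later elements it exceeds:
6 → 3 → 1
27 → 12, 10, 3, 9, 20 → 5
12 → 10, 3, 9 → 3
10 → 3, 9 → 2
3 → none → 0
9 → none → 0
29 → 20 → 1
20 → none → 0
Sum: 1 + 5 + 3 + 2 + 0 + 0 + 1 + 0 = 12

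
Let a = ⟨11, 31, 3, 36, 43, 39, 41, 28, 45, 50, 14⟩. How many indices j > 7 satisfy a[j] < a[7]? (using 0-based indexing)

The element at index 7 is 28.
Elements after it: 45, 50, 14
Those smaller than 28: 14

1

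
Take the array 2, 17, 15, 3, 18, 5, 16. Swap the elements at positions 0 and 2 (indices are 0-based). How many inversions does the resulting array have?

9 inversions

Positions 0 and 2 hold 2 and 15; after swapping, the array is [15, 17, 2, 3, 18, 5, 16].
Element-by-element contributions:
15: 3
17: 4
2: 0
3: 0
18: 2
5: 0
16: 0
Sum: 3 + 4 + 0 + 0 + 2 + 0 + 0 = 9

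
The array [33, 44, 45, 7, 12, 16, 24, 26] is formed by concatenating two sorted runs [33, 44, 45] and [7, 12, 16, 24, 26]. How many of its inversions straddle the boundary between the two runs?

Count, for every r in R, how many entries of L exceed r:
r = 7: 33, 44, 45 → 3
r = 12: 33, 44, 45 → 3
r = 16: 33, 44, 45 → 3
r = 24: 33, 44, 45 → 3
r = 26: 33, 44, 45 → 3
Cross-inversions: 3 + 3 + 3 + 3 + 3 = 15

15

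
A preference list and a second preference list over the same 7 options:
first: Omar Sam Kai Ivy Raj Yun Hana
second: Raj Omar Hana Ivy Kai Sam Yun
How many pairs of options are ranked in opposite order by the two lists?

11

Assign each item its position (1..7) in the first ordering, then rewrite the second ordering as that position sequence:
positions: Omar→1, Sam→2, Kai→3, Ivy→4, Raj→5, Yun→6, Hana→7
second ordering as positions: [5, 1, 7, 4, 3, 2, 6]
Discordant pairs = inversions in this position sequence.
5: 1, 4, 3, 2 → 4
1: 0
7: 4, 3, 2, 6 → 4
4: 3, 2 → 2
3: 2 → 1
2: 0
6: 0
Total: 4 + 0 + 4 + 2 + 1 + 0 + 0 = 11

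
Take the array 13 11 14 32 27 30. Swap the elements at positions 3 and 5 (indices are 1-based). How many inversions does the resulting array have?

4

Positions 3 and 5 hold 14 and 27; after swapping, the array is [13, 11, 27, 32, 14, 30].
Count, for each position, how many later elements it exceeds:
13: 1
11: 0
27: 1
32: 2
14: 0
30: 0
Sum: 1 + 0 + 1 + 2 + 0 + 0 = 4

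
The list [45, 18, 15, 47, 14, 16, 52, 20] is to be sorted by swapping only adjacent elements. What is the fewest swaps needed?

There are 13 swaps.

Each adjacent swap fixes exactly one inversion, so the minimum swap count equals the number of inversions.
Count inversions — for each element, later elements that are smaller:
45: 18, 15, 14, 16, 20 → 5
18: 15, 14, 16 → 3
15: 14 → 1
47: 14, 16, 20 → 3
14: none → 0
16: none → 0
52: 20 → 1
20: none → 0
Total inversions: 5 + 3 + 1 + 3 + 0 + 0 + 1 + 0 = 13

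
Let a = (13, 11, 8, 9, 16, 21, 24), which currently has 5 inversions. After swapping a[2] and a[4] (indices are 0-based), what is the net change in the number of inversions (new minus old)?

+3

Positions 2 and 4 hold 8 and 16; after swapping, the array is [13, 11, 16, 9, 8, 21, 24].
For each element, count later entries that are smaller:
13: 3
11: 2
16: 2
9: 1
8: 0
21: 0
24: 0
Sum: 3 + 2 + 2 + 1 + 0 + 0 + 0 = 8
Change: 8 − 5 = +3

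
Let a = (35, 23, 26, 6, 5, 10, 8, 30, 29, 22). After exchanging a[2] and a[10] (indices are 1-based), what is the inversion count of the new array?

23

Positions 2 and 10 hold 23 and 22; after swapping, the array is [35, 22, 26, 6, 5, 10, 8, 30, 29, 23].
For each element, count later entries that are smaller:
35: 9
22: 4
26: 5
6: 1
5: 0
10: 1
8: 0
30: 2
29: 1
23: 0
Sum: 9 + 4 + 5 + 1 + 0 + 1 + 0 + 2 + 1 + 0 = 23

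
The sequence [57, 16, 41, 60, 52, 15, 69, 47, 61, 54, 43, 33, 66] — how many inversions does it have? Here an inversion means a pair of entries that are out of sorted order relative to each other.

35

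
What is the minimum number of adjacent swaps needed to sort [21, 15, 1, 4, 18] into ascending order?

Minimum adjacent swaps = number of inversions (each swap of adjacent out-of-order elements removes one inversion and no swap can remove more).
Count inversions — for each element, later elements that are smaller:
21: 15, 1, 4, 18 → 4
15: 1, 4 → 2
1: none → 0
4: none → 0
18: none → 0
Total inversions: 4 + 2 + 0 + 0 + 0 = 6

Adjacent swaps: 6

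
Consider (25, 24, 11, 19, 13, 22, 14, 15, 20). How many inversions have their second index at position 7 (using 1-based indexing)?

4

The element at index 7 is 14.
Elements before it: 25, 24, 11, 19, 13, 22
Those larger than 14: 25, 24, 19, 22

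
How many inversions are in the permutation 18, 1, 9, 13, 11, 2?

9 inversions

For each element, count later entries that are smaller:
18: 5
1: 0
9: 1
13: 2
11: 1
2: 0
Sum: 5 + 0 + 1 + 2 + 1 + 0 = 9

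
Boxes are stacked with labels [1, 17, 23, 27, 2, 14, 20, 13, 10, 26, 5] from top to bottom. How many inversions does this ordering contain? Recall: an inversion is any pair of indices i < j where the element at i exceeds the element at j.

Count, for each position, how many later elements it exceeds:
1: 0
17: 5
23: 6
27: 7
2: 0
14: 3
20: 3
13: 2
10: 1
26: 1
5: 0
Sum: 0 + 5 + 6 + 7 + 0 + 3 + 3 + 2 + 1 + 1 + 0 = 28

Inversions: 28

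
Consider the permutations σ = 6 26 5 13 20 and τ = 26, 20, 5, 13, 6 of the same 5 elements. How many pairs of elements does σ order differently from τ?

Assign each item its position (1..5) in the first ordering, then rewrite the second ordering as that position sequence:
positions: 6→1, 26→2, 5→3, 13→4, 20→5
second ordering as positions: [2, 5, 3, 4, 1]
Discordant pairs = inversions in this position sequence.
2: 1 → 1
5: 3, 4, 1 → 3
3: 1 → 1
4: 1 → 1
1: 0
Total: 1 + 3 + 1 + 1 + 0 = 6

There are 6 discordant pairs.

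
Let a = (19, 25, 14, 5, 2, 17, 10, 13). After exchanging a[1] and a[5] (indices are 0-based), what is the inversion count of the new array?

18

Positions 1 and 5 hold 25 and 17; after swapping, the array is [19, 17, 14, 5, 2, 25, 10, 13].
Count, for each position, how many later elements it exceeds:
19: 6
17: 5
14: 4
5: 1
2: 0
25: 2
10: 0
13: 0
Sum: 6 + 5 + 4 + 1 + 0 + 2 + 0 + 0 = 18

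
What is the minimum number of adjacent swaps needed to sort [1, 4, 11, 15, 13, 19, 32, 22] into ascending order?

Each adjacent swap fixes exactly one inversion, so the minimum swap count equals the number of inversions.
Count inversions — for each element, later elements that are smaller:
1: none → 0
4: none → 0
11: none → 0
15: 13 → 1
13: none → 0
19: none → 0
32: 22 → 1
22: none → 0
Total inversions: 0 + 0 + 0 + 1 + 0 + 0 + 1 + 0 = 2

There are 2 adjacent swaps.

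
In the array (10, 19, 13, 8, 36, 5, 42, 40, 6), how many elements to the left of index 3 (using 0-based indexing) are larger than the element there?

The element at index 3 is 8.
Elements before it: 10, 19, 13
Those larger than 8: 10, 19, 13

3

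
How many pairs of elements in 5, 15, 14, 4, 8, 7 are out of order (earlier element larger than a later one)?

For each element, count later entries that are smaller:
5 → 4 → 1
15 → 14, 4, 8, 7 → 4
14 → 4, 8, 7 → 3
4 → none → 0
8 → 7 → 1
7 → none → 0
Sum: 1 + 4 + 3 + 0 + 1 + 0 = 9

9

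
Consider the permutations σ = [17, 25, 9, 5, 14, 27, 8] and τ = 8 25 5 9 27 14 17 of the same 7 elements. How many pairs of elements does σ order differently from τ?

There are 13 discordant pairs.

Assign each item its position (1..7) in the first ordering, then rewrite the second ordering as that position sequence:
positions: 17→1, 25→2, 9→3, 5→4, 14→5, 27→6, 8→7
second ordering as positions: [7, 2, 4, 3, 6, 5, 1]
Discordant pairs = inversions in this position sequence.
7: 2, 4, 3, 6, 5, 1 → 6
2: 1 → 1
4: 3, 1 → 2
3: 1 → 1
6: 5, 1 → 2
5: 1 → 1
1: 0
Total: 6 + 1 + 2 + 1 + 2 + 1 + 0 = 13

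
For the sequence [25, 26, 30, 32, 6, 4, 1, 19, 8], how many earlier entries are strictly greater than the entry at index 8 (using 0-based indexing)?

5

The element at index 8 is 8.
Elements before it: 25, 26, 30, 32, 6, 4, 1, 19
Those larger than 8: 25, 26, 30, 32, 19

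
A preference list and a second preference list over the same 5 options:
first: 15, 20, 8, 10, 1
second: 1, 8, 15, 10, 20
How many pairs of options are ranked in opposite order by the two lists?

Assign each item its position (1..5) in the first ordering, then rewrite the second ordering as that position sequence:
positions: 15→1, 20→2, 8→3, 10→4, 1→5
second ordering as positions: [5, 3, 1, 4, 2]
Discordant pairs = inversions in this position sequence.
5: 3, 1, 4, 2 → 4
3: 1, 2 → 2
1: 0
4: 2 → 1
2: 0
Total: 4 + 2 + 0 + 1 + 0 = 7

7 pairs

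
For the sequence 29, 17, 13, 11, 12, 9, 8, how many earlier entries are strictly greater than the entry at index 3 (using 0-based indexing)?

The element at index 3 is 11.
Elements before it: 29, 17, 13
Those larger than 11: 29, 17, 13

3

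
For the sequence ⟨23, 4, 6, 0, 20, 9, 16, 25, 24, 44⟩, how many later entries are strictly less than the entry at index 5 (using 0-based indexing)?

0 such elements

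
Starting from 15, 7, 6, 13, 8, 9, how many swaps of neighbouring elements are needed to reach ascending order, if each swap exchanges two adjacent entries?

8

The minimum number of adjacent swaps to sort an array equals its inversion count, since every such swap removes exactly one inversion.
Count inversions — for each element, later elements that are smaller:
15: 7, 6, 13, 8, 9 → 5
7: 6 → 1
6: none → 0
13: 8, 9 → 2
8: none → 0
9: none → 0
Total inversions: 5 + 1 + 0 + 2 + 0 + 0 = 8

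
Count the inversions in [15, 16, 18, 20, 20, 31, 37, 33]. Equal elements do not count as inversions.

Sweep left to right; for each value list the smaller values that follow it:
15: 0
16: 0
18: 0
20: 0
20: 0
31: 0
37: 1
33: 0
Sum: 0 + 0 + 0 + 0 + 0 + 0 + 1 + 0 = 1

1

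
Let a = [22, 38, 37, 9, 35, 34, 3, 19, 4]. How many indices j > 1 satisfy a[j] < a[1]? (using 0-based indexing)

7

The element at index 1 is 38.
Elements after it: 37, 9, 35, 34, 3, 19, 4
Those smaller than 38: 37, 9, 35, 34, 3, 19, 4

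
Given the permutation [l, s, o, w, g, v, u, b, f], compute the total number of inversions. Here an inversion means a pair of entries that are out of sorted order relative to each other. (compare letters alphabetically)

There are 22 out-of-order pairs.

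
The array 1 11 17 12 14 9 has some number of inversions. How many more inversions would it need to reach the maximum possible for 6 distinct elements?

Maximum inversions for 6 distinct elements is C(6, 2) = 6·5/2 = 15.
Current inversions — for each element, count later smaller elements:
1: 0
11: 1
17: 3
12: 1
14: 1
9: 0
Current total: 0 + 1 + 3 + 1 + 1 + 0 = 6
Shortfall: 15 − 6 = 9

9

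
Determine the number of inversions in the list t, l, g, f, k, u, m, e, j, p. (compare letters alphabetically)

Element-by-element contributions:
t → l, g, f, k, m, e, j, p → 8
l → g, f, k, e, j → 5
g → f, e → 2
f → e → 1
k → e, j → 2
u → m, e, j, p → 4
m → e, j → 2
e → none → 0
j → none → 0
p → none → 0
Sum: 8 + 5 + 2 + 1 + 2 + 4 + 2 + 0 + 0 + 0 = 24

24 inversions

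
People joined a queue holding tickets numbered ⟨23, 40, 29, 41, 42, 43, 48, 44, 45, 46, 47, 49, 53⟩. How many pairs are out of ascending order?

5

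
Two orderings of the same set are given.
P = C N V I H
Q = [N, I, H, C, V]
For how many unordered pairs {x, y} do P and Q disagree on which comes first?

Assign each item its position (1..5) in the first ordering, then rewrite the second ordering as that position sequence:
positions: C→1, N→2, V→3, I→4, H→5
second ordering as positions: [2, 4, 5, 1, 3]
Discordant pairs = inversions in this position sequence.
2: 1 → 1
4: 1, 3 → 2
5: 1, 3 → 2
1: 0
3: 0
Total: 1 + 2 + 2 + 0 + 0 = 5

5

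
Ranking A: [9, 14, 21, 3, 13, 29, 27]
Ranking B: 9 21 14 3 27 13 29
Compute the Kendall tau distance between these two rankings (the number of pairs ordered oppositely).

Discordant pairs: 3

Assign each item its position (1..7) in the first ordering, then rewrite the second ordering as that position sequence:
positions: 9→1, 14→2, 21→3, 3→4, 13→5, 29→6, 27→7
second ordering as positions: [1, 3, 2, 4, 7, 5, 6]
Discordant pairs = inversions in this position sequence.
1: 0
3: 2 → 1
2: 0
4: 0
7: 5, 6 → 2
5: 0
6: 0
Total: 0 + 1 + 0 + 0 + 2 + 0 + 0 = 3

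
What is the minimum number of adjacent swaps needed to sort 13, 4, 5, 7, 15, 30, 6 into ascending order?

Minimum adjacent swaps = number of inversions (each swap of adjacent out-of-order elements removes one inversion and no swap can remove more).
Count inversions — for each element, later elements that are smaller:
13: 4, 5, 7, 6 → 4
4: none → 0
5: none → 0
7: 6 → 1
15: 6 → 1
30: 6 → 1
6: none → 0
Total inversions: 4 + 0 + 0 + 1 + 1 + 1 + 0 = 7

7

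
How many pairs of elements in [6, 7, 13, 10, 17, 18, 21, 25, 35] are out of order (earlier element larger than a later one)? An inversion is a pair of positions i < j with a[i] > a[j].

Sweep left to right; for each value list the smaller values that follow it:
6 → none → 0
7 → none → 0
13 → 10 → 1
10 → none → 0
17 → none → 0
18 → none → 0
21 → none → 0
25 → none → 0
35 → none → 0
Sum: 0 + 0 + 1 + 0 + 0 + 0 + 0 + 0 + 0 = 1

1 out-of-order pair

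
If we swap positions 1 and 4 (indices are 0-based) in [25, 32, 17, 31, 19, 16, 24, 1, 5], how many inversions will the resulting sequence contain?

Positions 1 and 4 hold 32 and 19; after swapping, the array is [25, 19, 17, 31, 32, 16, 24, 1, 5].
Element-by-element contributions:
25 → 19, 17, 16, 24, 1, 5 → 6
19 → 17, 16, 1, 5 → 4
17 → 16, 1, 5 → 3
31 → 16, 24, 1, 5 → 4
32 → 16, 24, 1, 5 → 4
16 → 1, 5 → 2
24 → 1, 5 → 2
1 → none → 0
5 → none → 0
Sum: 6 + 4 + 3 + 4 + 4 + 2 + 2 + 0 + 0 = 25

25 inversions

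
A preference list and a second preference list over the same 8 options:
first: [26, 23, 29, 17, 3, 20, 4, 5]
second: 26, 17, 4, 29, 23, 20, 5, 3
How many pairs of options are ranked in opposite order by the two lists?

Assign each item its position (1..8) in the first ordering, then rewrite the second ordering as that position sequence:
positions: 26→1, 23→2, 29→3, 17→4, 3→5, 20→6, 4→7, 5→8
second ordering as positions: [1, 4, 7, 3, 2, 6, 8, 5]
Discordant pairs = inversions in this position sequence.
1: 0
4: 3, 2 → 2
7: 3, 2, 6, 5 → 4
3: 2 → 1
2: 0
6: 5 → 1
8: 5 → 1
5: 0
Total: 0 + 2 + 4 + 1 + 0 + 1 + 1 + 0 = 9

9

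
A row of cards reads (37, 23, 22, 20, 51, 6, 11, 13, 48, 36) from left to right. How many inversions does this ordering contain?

For each element, count later entries that are smaller:
37 → 23, 22, 20, 6, 11, 13, 36 → 7
23 → 22, 20, 6, 11, 13 → 5
22 → 20, 6, 11, 13 → 4
20 → 6, 11, 13 → 3
51 → 6, 11, 13, 48, 36 → 5
6 → none → 0
11 → none → 0
13 → none → 0
48 → 36 → 1
36 → none → 0
Sum: 7 + 5 + 4 + 3 + 5 + 0 + 0 + 0 + 1 + 0 = 25

25 out-of-order pairs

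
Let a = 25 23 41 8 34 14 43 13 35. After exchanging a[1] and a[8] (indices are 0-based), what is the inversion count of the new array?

20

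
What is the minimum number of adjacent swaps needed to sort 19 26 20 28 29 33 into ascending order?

Minimum adjacent swaps = number of inversions (each swap of adjacent out-of-order elements removes one inversion and no swap can remove more).
Count inversions — for each element, later elements that are smaller:
19: none → 0
26: 20 → 1
20: none → 0
28: none → 0
29: none → 0
33: none → 0
Total inversions: 0 + 1 + 0 + 0 + 0 + 0 = 1

1 swap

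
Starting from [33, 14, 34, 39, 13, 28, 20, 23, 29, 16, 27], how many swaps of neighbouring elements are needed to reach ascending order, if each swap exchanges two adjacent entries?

31

Minimum adjacent swaps = number of inversions (each swap of adjacent out-of-order elements removes one inversion and no swap can remove more).
Count inversions — for each element, later elements that are smaller:
33: 14, 13, 28, 20, 23, 29, 16, 27 → 8
14: 13 → 1
34: 13, 28, 20, 23, 29, 16, 27 → 7
39: 13, 28, 20, 23, 29, 16, 27 → 7
13: none → 0
28: 20, 23, 16, 27 → 4
20: 16 → 1
23: 16 → 1
29: 16, 27 → 2
16: none → 0
27: none → 0
Total inversions: 8 + 1 + 7 + 7 + 0 + 4 + 1 + 1 + 2 + 0 + 0 = 31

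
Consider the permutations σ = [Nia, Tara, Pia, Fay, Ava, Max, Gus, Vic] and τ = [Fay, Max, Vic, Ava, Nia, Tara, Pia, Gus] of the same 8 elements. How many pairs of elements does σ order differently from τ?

Assign each item its position (1..8) in the first ordering, then rewrite the second ordering as that position sequence:
positions: Nia→1, Tara→2, Pia→3, Fay→4, Ava→5, Max→6, Gus→7, Vic→8
second ordering as positions: [4, 6, 8, 5, 1, 2, 3, 7]
Discordant pairs = inversions in this position sequence.
4: 1, 2, 3 → 3
6: 5, 1, 2, 3 → 4
8: 5, 1, 2, 3, 7 → 5
5: 1, 2, 3 → 3
1: 0
2: 0
3: 0
7: 0
Total: 3 + 4 + 5 + 3 + 0 + 0 + 0 + 0 = 15

15 discordant pairs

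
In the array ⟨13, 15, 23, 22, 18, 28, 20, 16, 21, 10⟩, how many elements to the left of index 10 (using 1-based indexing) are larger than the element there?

9 such elements

The element at index 10 is 10.
Elements before it: 13, 15, 23, 22, 18, 28, 20, 16, 21
Those larger than 10: 13, 15, 23, 22, 18, 28, 20, 16, 21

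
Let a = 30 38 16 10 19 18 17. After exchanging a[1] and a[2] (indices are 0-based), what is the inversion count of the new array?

Positions 1 and 2 hold 38 and 16; after swapping, the array is [30, 16, 38, 10, 19, 18, 17].
Element-by-element contributions:
30: 5
16: 1
38: 4
10: 0
19: 2
18: 1
17: 0
Sum: 5 + 1 + 4 + 0 + 2 + 1 + 0 = 13

13 inversions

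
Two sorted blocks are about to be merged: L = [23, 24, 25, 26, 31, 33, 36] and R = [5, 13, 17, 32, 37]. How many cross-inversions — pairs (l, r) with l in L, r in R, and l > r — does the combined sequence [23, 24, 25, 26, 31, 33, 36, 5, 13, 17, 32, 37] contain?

Count, for every r in R, how many entries of L exceed r:
r = 5: 23, 24, 25, 26, 31, 33, 36 → 7
r = 13: 23, 24, 25, 26, 31, 33, 36 → 7
r = 17: 23, 24, 25, 26, 31, 33, 36 → 7
r = 32: 33, 36 → 2
r = 37: none → 0
Cross-inversions: 7 + 7 + 7 + 2 + 0 = 23

23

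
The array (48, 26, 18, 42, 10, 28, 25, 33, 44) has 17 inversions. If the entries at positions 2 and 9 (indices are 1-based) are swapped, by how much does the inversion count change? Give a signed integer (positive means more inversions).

+7

Positions 2 and 9 hold 26 and 44; after swapping, the array is [48, 44, 18, 42, 10, 28, 25, 33, 26].
Element-by-element contributions:
48: 8
44: 7
18: 1
42: 5
10: 0
28: 2
25: 0
33: 1
26: 0
Sum: 8 + 7 + 1 + 5 + 0 + 2 + 0 + 1 + 0 = 24
Change: 24 − 17 = +7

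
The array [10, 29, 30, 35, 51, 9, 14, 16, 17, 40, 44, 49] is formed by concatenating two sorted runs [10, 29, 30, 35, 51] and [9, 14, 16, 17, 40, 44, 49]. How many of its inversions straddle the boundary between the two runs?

For each element r of the right run, count left-run elements greater than r:
r = 9: 10, 29, 30, 35, 51 → 5
r = 14: 29, 30, 35, 51 → 4
r = 16: 29, 30, 35, 51 → 4
r = 17: 29, 30, 35, 51 → 4
r = 40: 51 → 1
r = 44: 51 → 1
r = 49: 51 → 1
Cross-inversions: 5 + 4 + 4 + 4 + 1 + 1 + 1 = 20

20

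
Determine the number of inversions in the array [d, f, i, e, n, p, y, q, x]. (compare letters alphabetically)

Count, for each position, how many later elements it exceeds:
d: 0
f: 1
i: 1
e: 0
n: 0
p: 0
y: 2
q: 0
x: 0
Sum: 0 + 1 + 1 + 0 + 0 + 0 + 2 + 0 + 0 = 4

There are 4 out-of-order pairs.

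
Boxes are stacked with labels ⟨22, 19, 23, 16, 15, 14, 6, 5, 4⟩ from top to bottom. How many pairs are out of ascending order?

34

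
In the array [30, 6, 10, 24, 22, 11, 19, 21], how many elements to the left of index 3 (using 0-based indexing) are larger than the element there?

1

The element at index 3 is 24.
Elements before it: 30, 6, 10
Those larger than 24: 30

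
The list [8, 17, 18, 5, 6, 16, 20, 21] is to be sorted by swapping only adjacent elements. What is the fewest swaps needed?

There are 8 swaps.

Each adjacent swap fixes exactly one inversion, so the minimum swap count equals the number of inversions.
Count inversions — for each element, later elements that are smaller:
8: 5, 6 → 2
17: 5, 6, 16 → 3
18: 5, 6, 16 → 3
5: none → 0
6: none → 0
16: none → 0
20: none → 0
21: none → 0
Total inversions: 2 + 3 + 3 + 0 + 0 + 0 + 0 + 0 = 8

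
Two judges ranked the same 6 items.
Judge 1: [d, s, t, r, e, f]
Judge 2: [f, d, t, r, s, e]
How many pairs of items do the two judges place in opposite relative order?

7

Assign each item its position (1..6) in the first ordering, then rewrite the second ordering as that position sequence:
positions: d→1, s→2, t→3, r→4, e→5, f→6
second ordering as positions: [6, 1, 3, 4, 2, 5]
Discordant pairs = inversions in this position sequence.
6: 1, 3, 4, 2, 5 → 5
1: 0
3: 2 → 1
4: 2 → 1
2: 0
5: 0
Total: 5 + 0 + 1 + 1 + 0 + 0 = 7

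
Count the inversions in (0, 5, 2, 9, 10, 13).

There is 1 inversion.

Out-of-order index pairs (1-indexed):
(2,3): 5 > 2
That's 1 pair.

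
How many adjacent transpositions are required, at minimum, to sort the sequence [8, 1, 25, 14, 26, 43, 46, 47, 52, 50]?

There are 3 adjacent swaps.

The minimum number of adjacent swaps to sort an array equals its inversion count, since every such swap removes exactly one inversion.
Count inversions — for each element, later elements that are smaller:
8: 1 → 1
1: none → 0
25: 14 → 1
14: none → 0
26: none → 0
43: none → 0
46: none → 0
47: none → 0
52: 50 → 1
50: none → 0
Total inversions: 1 + 0 + 1 + 0 + 0 + 0 + 0 + 0 + 1 + 0 = 3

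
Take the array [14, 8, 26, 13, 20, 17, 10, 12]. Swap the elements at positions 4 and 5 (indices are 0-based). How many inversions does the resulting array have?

Positions 4 and 5 hold 20 and 17; after swapping, the array is [14, 8, 26, 13, 17, 20, 10, 12].
Element-by-element contributions:
14: 4
8: 0
26: 5
13: 2
17: 2
20: 2
10: 0
12: 0
Sum: 4 + 0 + 5 + 2 + 2 + 2 + 0 + 0 = 15

15 inversions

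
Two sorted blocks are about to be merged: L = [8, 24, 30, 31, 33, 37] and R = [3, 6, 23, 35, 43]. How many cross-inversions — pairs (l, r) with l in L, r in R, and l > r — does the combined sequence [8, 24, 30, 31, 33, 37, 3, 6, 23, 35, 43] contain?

Count, for every r in R, how many entries of L exceed r:
r = 3: 8, 24, 30, 31, 33, 37 → 6
r = 6: 8, 24, 30, 31, 33, 37 → 6
r = 23: 24, 30, 31, 33, 37 → 5
r = 35: 37 → 1
r = 43: none → 0
Cross-inversions: 6 + 6 + 5 + 1 + 0 = 18

18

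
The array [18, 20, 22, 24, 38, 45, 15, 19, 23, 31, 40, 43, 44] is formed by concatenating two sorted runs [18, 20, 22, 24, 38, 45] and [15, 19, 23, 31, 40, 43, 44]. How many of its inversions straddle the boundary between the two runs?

Take each right-half value and tally the left-half values above it:
r = 15: 18, 20, 22, 24, 38, 45 → 6
r = 19: 20, 22, 24, 38, 45 → 5
r = 23: 24, 38, 45 → 3
r = 31: 38, 45 → 2
r = 40: 45 → 1
r = 43: 45 → 1
r = 44: 45 → 1
Cross-inversions: 6 + 5 + 3 + 2 + 1 + 1 + 1 = 19

Split inversions: 19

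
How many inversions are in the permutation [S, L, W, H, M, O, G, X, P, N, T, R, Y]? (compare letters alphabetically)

There are 28 out-of-order pairs.

Count, for each position, how many later elements it exceeds:
S → L, H, M, O, G, P, N, R → 8
L → H, G → 2
W → H, M, O, G, P, N, T, R → 8
H → G → 1
M → G → 1
O → G, N → 2
G → none → 0
X → P, N, T, R → 4
P → N → 1
N → none → 0
T → R → 1
R → none → 0
Y → none → 0
Sum: 8 + 2 + 8 + 1 + 1 + 2 + 0 + 4 + 1 + 0 + 1 + 0 + 0 = 28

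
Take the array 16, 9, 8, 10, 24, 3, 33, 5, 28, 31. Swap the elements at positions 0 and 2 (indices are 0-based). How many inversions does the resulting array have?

14

Positions 0 and 2 hold 16 and 8; after swapping, the array is [8, 9, 16, 10, 24, 3, 33, 5, 28, 31].
Element-by-element contributions:
8 → 3, 5 → 2
9 → 3, 5 → 2
16 → 10, 3, 5 → 3
10 → 3, 5 → 2
24 → 3, 5 → 2
3 → none → 0
33 → 5, 28, 31 → 3
5 → none → 0
28 → none → 0
31 → none → 0
Sum: 2 + 2 + 3 + 2 + 2 + 0 + 3 + 0 + 0 + 0 = 14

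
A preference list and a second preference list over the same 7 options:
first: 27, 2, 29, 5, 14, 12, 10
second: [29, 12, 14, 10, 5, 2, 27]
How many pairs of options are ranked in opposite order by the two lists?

15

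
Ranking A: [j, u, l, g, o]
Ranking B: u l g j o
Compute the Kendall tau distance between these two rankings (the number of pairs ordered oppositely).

3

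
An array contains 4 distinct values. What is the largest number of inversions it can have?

6

A reversed (strictly descending) arrangement makes every pair an inversion, giving C(4, 2) inversions.
C(4, 2) = 4·3/2 = 6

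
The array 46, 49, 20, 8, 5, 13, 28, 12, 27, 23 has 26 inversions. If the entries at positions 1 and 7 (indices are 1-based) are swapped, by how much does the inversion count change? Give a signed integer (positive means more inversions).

Positions 1 and 7 hold 46 and 28; after swapping, the array is [28, 49, 20, 8, 5, 13, 46, 12, 27, 23].
Element-by-element contributions:
28: 7
49: 8
20: 4
8: 1
5: 0
13: 1
46: 3
12: 0
27: 1
23: 0
Sum: 7 + 8 + 4 + 1 + 0 + 1 + 3 + 0 + 1 + 0 = 25
Change: 25 − 26 = -1

-1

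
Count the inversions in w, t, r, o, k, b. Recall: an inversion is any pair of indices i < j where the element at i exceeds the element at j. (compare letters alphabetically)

For each element, count later entries that are smaller:
w: 5
t: 4
r: 3
o: 2
k: 1
b: 0
Sum: 5 + 4 + 3 + 2 + 1 + 0 = 15

15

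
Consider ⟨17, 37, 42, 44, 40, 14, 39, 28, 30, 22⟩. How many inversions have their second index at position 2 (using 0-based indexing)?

0 such elements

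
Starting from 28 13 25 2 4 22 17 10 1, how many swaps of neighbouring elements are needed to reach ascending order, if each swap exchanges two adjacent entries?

26

Minimum adjacent swaps = number of inversions (each swap of adjacent out-of-order elements removes one inversion and no swap can remove more).
Count inversions — for each element, later elements that are smaller:
28: 13, 25, 2, 4, 22, 17, 10, 1 → 8
13: 2, 4, 10, 1 → 4
25: 2, 4, 22, 17, 10, 1 → 6
2: 1 → 1
4: 1 → 1
22: 17, 10, 1 → 3
17: 10, 1 → 2
10: 1 → 1
1: none → 0
Total inversions: 8 + 4 + 6 + 1 + 1 + 3 + 2 + 1 + 0 = 26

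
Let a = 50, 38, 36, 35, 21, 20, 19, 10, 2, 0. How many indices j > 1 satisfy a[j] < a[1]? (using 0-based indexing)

8

The element at index 1 is 38.
Elements after it: 36, 35, 21, 20, 19, 10, 2, 0
Those smaller than 38: 36, 35, 21, 20, 19, 10, 2, 0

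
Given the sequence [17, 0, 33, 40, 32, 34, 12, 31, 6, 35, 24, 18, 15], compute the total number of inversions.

43

Count, for each position, how many later elements it exceeds:
17 → 0, 12, 6, 15 → 4
0 → none → 0
33 → 32, 12, 31, 6, 24, 18, 15 → 7
40 → 32, 34, 12, 31, 6, 35, 24, 18, 15 → 9
32 → 12, 31, 6, 24, 18, 15 → 6
34 → 12, 31, 6, 24, 18, 15 → 6
12 → 6 → 1
31 → 6, 24, 18, 15 → 4
6 → none → 0
35 → 24, 18, 15 → 3
24 → 18, 15 → 2
18 → 15 → 1
15 → none → 0
Sum: 4 + 0 + 7 + 9 + 6 + 6 + 1 + 4 + 0 + 3 + 2 + 1 + 0 = 43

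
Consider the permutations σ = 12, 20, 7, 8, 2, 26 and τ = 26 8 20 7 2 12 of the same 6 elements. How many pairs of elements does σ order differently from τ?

11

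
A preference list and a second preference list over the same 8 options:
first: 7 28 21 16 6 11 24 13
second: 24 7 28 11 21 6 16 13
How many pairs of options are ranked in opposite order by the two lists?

Assign each item its position (1..8) in the first ordering, then rewrite the second ordering as that position sequence:
positions: 7→1, 28→2, 21→3, 16→4, 6→5, 11→6, 24→7, 13→8
second ordering as positions: [7, 1, 2, 6, 3, 5, 4, 8]
Discordant pairs = inversions in this position sequence.
7: 1, 2, 6, 3, 5, 4 → 6
1: 0
2: 0
6: 3, 5, 4 → 3
3: 0
5: 4 → 1
4: 0
8: 0
Total: 6 + 0 + 0 + 3 + 0 + 1 + 0 + 0 = 10

10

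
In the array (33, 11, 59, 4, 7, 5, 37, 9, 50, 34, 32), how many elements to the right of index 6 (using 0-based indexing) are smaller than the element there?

3

The element at index 6 is 37.
Elements after it: 9, 50, 34, 32
Those smaller than 37: 9, 34, 32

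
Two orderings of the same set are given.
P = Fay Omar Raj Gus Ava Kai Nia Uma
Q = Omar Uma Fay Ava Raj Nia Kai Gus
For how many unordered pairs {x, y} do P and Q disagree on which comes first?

There are 12 disagreeing pairs.

Assign each item its position (1..8) in the first ordering, then rewrite the second ordering as that position sequence:
positions: Fay→1, Omar→2, Raj→3, Gus→4, Ava→5, Kai→6, Nia→7, Uma→8
second ordering as positions: [2, 8, 1, 5, 3, 7, 6, 4]
Discordant pairs = inversions in this position sequence.
2: 1 → 1
8: 1, 5, 3, 7, 6, 4 → 6
1: 0
5: 3, 4 → 2
3: 0
7: 6, 4 → 2
6: 4 → 1
4: 0
Total: 1 + 6 + 0 + 2 + 0 + 2 + 1 + 0 = 12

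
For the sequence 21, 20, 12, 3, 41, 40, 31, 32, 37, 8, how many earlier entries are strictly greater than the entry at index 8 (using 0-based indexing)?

The element at index 8 is 37.
Elements before it: 21, 20, 12, 3, 41, 40, 31, 32
Those larger than 37: 41, 40

2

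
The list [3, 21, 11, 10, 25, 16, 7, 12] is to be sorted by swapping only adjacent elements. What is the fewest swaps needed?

Adjacent swaps: 13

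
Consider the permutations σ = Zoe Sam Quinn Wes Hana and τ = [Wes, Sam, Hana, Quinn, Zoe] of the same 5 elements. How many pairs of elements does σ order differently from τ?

Assign each item its position (1..5) in the first ordering, then rewrite the second ordering as that position sequence:
positions: Zoe→1, Sam→2, Quinn→3, Wes→4, Hana→5
second ordering as positions: [4, 2, 5, 3, 1]
Discordant pairs = inversions in this position sequence.
4: 2, 3, 1 → 3
2: 1 → 1
5: 3, 1 → 2
3: 1 → 1
1: 0
Total: 3 + 1 + 2 + 1 + 0 = 7

7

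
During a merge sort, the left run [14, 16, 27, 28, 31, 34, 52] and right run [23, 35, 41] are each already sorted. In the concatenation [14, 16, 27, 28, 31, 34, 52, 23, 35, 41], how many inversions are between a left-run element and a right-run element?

7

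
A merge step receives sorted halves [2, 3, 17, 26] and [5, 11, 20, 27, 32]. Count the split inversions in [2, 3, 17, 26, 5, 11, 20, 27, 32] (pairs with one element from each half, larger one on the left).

5 split inversions

Count, for every r in R, how many entries of L exceed r:
r = 5: 17, 26 → 2
r = 11: 17, 26 → 2
r = 20: 26 → 1
r = 27: none → 0
r = 32: none → 0
Cross-inversions: 2 + 2 + 1 + 0 + 0 = 5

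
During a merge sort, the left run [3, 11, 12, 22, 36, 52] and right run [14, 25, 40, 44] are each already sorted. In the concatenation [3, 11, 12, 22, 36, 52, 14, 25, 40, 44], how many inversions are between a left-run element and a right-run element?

Take each right-half value and tally the left-half values above it:
r = 14: 22, 36, 52 → 3
r = 25: 36, 52 → 2
r = 40: 52 → 1
r = 44: 52 → 1
Cross-inversions: 3 + 2 + 1 + 1 = 7

7 cross-inversions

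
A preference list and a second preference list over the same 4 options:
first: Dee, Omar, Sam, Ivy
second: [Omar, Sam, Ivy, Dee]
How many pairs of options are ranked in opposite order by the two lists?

3 pairs

Assign each item its position (1..4) in the first ordering, then rewrite the second ordering as that position sequence:
positions: Dee→1, Omar→2, Sam→3, Ivy→4
second ordering as positions: [2, 3, 4, 1]
Discordant pairs = inversions in this position sequence.
2: 1 → 1
3: 1 → 1
4: 1 → 1
1: 0
Total: 1 + 1 + 1 + 0 = 3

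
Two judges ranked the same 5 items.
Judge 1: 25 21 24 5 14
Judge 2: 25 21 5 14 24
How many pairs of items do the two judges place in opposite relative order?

2 discordant pairs

Assign each item its position (1..5) in the first ordering, then rewrite the second ordering as that position sequence:
positions: 25→1, 21→2, 24→3, 5→4, 14→5
second ordering as positions: [1, 2, 4, 5, 3]
Discordant pairs = inversions in this position sequence.
1: 0
2: 0
4: 3 → 1
5: 3 → 1
3: 0
Total: 0 + 0 + 1 + 1 + 0 = 2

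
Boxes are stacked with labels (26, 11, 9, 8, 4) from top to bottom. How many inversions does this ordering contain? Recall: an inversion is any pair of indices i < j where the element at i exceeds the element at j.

10 inversions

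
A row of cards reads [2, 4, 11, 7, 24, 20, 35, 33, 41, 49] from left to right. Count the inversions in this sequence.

Count, for each position, how many later elements it exceeds:
2: 0
4: 0
11: 1
7: 0
24: 1
20: 0
35: 1
33: 0
41: 0
49: 0
Sum: 0 + 0 + 1 + 0 + 1 + 0 + 1 + 0 + 0 + 0 = 3

There are 3 inversions.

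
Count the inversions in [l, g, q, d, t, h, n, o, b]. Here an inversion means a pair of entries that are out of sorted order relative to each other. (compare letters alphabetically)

Inversions: 19

Element-by-element contributions:
l: 4
g: 2
q: 5
d: 1
t: 4
h: 1
n: 1
o: 1
b: 0
Sum: 4 + 2 + 5 + 1 + 4 + 1 + 1 + 1 + 0 = 19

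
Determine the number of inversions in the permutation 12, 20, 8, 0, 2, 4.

Listing every pair i<j with a[i]>a[j] (using 0-based positions):
(0,2): 12 > 8
(0,3): 12 > 0
(0,4): 12 > 2
(0,5): 12 > 4
(1,2): 20 > 8
(1,3): 20 > 0
(1,4): 20 > 2
(1,5): 20 > 4
(2,3): 8 > 0
(2,4): 8 > 2
(2,5): 8 > 4
That's 11 pairs.

11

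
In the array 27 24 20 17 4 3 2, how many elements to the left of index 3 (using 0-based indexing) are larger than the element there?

The element at index 3 is 17.
Elements before it: 27, 24, 20
Those larger than 17: 27, 24, 20

3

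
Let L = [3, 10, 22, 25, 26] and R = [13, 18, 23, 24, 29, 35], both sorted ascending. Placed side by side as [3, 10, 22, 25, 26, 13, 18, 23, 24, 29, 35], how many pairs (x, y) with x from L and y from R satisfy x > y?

Count, for every r in R, how many entries of L exceed r:
r = 13: 22, 25, 26 → 3
r = 18: 22, 25, 26 → 3
r = 23: 25, 26 → 2
r = 24: 25, 26 → 2
r = 29: none → 0
r = 35: none → 0
Cross-inversions: 3 + 3 + 2 + 2 + 0 + 0 = 10

Split inversions: 10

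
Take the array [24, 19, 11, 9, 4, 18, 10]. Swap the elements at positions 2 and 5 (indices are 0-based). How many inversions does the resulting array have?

Positions 2 and 5 hold 11 and 18; after swapping, the array is [24, 19, 18, 9, 4, 11, 10].
Sweep left to right; for each value list the smaller values that follow it:
24 → 19, 18, 9, 4, 11, 10 → 6
19 → 18, 9, 4, 11, 10 → 5
18 → 9, 4, 11, 10 → 4
9 → 4 → 1
4 → none → 0
11 → 10 → 1
10 → none → 0
Sum: 6 + 5 + 4 + 1 + 0 + 1 + 0 = 17

17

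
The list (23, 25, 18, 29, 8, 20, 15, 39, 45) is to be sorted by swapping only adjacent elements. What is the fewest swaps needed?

14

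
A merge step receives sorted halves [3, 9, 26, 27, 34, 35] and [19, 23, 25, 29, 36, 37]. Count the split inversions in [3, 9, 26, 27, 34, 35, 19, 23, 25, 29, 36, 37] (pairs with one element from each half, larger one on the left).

14

Count, for every r in R, how many entries of L exceed r:
r = 19: 26, 27, 34, 35 → 4
r = 23: 26, 27, 34, 35 → 4
r = 25: 26, 27, 34, 35 → 4
r = 29: 34, 35 → 2
r = 36: none → 0
r = 37: none → 0
Cross-inversions: 4 + 4 + 4 + 2 + 0 + 0 = 14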